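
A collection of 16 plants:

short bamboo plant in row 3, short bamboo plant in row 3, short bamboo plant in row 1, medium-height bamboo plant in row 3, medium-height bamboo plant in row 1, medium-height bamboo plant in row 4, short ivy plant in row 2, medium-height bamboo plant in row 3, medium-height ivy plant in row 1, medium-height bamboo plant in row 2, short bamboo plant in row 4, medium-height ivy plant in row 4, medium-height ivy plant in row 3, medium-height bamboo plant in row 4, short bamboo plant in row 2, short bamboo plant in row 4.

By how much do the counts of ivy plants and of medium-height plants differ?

ivy plants: 4. medium-height plants: 9.
|4 − 9| = 9 − 4 = 5.

5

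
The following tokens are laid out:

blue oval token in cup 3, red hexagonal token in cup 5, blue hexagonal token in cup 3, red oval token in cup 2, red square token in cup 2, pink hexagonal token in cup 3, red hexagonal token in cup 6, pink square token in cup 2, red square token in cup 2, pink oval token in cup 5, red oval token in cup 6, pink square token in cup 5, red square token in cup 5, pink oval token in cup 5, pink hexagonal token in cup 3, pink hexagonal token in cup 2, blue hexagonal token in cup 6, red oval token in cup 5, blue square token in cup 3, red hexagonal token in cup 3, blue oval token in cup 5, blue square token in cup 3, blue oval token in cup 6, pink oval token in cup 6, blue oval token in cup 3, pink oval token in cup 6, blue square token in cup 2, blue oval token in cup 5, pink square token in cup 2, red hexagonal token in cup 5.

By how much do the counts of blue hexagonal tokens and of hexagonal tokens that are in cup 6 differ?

blue hexagonal tokens: 2. hexagonal tokens in cup 6: 2.
|2 − 2| = 2 − 2 = 0.

0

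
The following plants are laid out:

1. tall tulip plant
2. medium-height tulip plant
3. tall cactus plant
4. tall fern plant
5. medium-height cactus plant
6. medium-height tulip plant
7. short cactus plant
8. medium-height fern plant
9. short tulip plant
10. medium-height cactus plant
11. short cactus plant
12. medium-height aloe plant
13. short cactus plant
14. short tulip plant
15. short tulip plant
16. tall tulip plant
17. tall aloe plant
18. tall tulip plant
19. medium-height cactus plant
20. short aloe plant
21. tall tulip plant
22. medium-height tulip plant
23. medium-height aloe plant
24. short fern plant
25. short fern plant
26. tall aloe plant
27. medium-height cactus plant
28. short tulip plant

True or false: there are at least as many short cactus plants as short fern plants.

True

|short cactus plants| = 3.
|short fern plants| = 2.
The claim requires 3 ≥ 2, which holds.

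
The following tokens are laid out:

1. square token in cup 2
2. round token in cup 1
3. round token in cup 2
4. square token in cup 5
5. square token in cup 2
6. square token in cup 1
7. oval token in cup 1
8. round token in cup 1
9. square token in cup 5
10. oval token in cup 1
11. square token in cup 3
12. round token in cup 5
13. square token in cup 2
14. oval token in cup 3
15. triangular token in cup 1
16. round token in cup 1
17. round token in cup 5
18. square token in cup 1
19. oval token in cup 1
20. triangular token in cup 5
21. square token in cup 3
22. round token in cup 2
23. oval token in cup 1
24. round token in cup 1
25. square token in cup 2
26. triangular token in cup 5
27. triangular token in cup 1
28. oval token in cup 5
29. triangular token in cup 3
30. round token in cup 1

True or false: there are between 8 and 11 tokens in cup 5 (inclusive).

tokens in cup 5: 7.
The claim requires 8 ≤ 7 ≤ 11, which does not hold.

False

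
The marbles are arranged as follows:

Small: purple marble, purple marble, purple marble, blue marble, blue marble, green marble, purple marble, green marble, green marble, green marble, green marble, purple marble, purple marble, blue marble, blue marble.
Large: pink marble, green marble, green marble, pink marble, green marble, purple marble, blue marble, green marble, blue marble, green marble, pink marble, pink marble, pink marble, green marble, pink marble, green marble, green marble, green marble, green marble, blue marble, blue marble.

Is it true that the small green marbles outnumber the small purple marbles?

False

|small green marbles| = 5.
|small purple marbles| = 6.
The claim requires 5 > 6, which does not hold.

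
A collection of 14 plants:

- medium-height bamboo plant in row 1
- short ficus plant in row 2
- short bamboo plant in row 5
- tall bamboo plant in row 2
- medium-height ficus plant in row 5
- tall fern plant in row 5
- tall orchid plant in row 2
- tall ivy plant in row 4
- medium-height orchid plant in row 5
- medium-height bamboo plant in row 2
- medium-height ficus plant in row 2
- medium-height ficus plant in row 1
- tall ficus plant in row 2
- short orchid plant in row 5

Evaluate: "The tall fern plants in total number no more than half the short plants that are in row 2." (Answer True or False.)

False

|tall fern plants| = 1.
|short plants in row 2| = 1.
The claim requires 2 × 1 = 2 ≤ 1, which does not hold.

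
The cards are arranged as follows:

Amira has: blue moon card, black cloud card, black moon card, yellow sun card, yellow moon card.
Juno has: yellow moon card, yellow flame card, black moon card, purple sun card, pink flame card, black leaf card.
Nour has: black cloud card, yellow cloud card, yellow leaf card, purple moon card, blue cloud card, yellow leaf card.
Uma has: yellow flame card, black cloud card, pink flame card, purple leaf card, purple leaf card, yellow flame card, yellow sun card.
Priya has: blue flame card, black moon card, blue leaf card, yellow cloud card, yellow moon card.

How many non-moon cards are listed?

21

Total cards: 29; with the excluded value: 8; remaining 29 − 8 = 21.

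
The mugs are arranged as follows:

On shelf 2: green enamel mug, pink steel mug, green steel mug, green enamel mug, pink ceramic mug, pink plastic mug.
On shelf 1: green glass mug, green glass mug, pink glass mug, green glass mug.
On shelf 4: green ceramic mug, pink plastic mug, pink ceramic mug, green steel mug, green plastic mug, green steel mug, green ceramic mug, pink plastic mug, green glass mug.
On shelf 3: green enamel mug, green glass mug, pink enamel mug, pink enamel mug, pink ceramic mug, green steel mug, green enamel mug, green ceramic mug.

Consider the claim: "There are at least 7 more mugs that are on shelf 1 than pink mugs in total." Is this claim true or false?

There are 4 mugs on shelf 1.
There are 10 pink mugs.
The claim requires 4 − 10 = -6 ≥ 7, which does not hold.

False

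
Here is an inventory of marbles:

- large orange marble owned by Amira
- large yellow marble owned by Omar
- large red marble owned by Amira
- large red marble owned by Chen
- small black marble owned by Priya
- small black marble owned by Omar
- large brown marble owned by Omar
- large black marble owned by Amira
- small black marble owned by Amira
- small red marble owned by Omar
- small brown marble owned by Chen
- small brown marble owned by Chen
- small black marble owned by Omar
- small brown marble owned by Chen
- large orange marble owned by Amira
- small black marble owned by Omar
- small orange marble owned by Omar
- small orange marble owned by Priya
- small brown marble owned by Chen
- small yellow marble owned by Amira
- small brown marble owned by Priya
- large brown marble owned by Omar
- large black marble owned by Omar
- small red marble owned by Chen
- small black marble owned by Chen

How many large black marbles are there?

2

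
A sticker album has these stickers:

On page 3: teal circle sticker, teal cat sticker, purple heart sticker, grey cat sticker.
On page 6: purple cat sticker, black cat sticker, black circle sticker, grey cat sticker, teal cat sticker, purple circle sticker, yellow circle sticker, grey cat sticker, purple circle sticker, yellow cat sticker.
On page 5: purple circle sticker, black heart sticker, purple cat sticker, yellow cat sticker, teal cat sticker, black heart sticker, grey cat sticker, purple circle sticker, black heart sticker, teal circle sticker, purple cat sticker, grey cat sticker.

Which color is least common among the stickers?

Counts by color: purple 8, teal 5, grey 5, black 5, yellow 3.
The minimum is 3, held uniquely by yellow.

yellow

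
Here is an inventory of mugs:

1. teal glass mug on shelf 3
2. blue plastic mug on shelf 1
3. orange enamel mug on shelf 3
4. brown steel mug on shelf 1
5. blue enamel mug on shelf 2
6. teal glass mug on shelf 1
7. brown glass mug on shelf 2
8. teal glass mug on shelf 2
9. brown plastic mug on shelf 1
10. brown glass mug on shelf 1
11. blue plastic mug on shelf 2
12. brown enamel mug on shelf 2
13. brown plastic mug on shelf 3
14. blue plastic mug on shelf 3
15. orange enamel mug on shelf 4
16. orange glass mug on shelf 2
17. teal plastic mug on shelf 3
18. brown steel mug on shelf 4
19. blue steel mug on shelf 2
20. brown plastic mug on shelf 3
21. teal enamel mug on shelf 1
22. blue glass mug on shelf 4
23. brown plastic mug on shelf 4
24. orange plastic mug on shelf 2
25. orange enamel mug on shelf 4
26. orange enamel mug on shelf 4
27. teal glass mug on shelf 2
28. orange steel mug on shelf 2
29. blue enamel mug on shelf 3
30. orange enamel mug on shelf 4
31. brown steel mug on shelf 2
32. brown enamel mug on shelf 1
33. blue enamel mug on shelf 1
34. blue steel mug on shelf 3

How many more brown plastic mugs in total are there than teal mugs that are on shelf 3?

2

brown plastic mugs: 4.
teal mugs on shelf 3: 2.
4 − 2 = 2.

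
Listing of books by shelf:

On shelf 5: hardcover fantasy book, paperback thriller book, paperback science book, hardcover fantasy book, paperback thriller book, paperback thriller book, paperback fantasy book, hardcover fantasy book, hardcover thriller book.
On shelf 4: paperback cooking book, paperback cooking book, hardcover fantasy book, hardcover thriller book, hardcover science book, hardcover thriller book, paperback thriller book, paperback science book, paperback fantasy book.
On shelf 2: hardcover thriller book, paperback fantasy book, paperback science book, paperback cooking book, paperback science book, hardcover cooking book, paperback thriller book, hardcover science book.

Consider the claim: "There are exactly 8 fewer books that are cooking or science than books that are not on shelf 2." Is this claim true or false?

True

|books that are cooking or science| = 10.
|books that are not on shelf 2| = 18.
The claim requires 18 − 10 (= 8) to equal 8, which holds.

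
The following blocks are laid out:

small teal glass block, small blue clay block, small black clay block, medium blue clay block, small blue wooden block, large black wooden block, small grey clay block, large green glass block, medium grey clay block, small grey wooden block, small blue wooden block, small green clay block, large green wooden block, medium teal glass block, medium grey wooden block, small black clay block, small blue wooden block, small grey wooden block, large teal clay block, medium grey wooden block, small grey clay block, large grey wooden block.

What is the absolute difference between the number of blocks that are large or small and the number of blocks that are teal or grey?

blocks that are large or small: 17. blocks that are teal or grey: 11.
|17 − 11| = 17 − 11 = 6.

6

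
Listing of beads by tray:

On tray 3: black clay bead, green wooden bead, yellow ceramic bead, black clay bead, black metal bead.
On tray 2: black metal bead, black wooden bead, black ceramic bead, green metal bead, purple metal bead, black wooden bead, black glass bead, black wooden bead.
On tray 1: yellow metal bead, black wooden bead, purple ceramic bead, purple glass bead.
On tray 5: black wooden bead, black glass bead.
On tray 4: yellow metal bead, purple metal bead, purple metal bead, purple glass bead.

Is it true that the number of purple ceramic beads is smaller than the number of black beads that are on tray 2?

True

There is 1 purple ceramic bead.
There are 6 black beads on tray 2.
The claim requires 1 < 6, which holds.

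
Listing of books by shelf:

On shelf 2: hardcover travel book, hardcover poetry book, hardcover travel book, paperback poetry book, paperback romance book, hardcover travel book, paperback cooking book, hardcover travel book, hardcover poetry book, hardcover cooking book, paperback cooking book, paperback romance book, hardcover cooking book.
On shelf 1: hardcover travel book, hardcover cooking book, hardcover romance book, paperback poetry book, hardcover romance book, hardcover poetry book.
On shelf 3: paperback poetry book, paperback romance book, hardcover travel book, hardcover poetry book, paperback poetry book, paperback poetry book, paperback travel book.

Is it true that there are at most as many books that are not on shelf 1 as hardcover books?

False

books that are not on shelf 1: 20.
hardcover books: 15.
The claim requires 20 ≤ 15, which does not hold.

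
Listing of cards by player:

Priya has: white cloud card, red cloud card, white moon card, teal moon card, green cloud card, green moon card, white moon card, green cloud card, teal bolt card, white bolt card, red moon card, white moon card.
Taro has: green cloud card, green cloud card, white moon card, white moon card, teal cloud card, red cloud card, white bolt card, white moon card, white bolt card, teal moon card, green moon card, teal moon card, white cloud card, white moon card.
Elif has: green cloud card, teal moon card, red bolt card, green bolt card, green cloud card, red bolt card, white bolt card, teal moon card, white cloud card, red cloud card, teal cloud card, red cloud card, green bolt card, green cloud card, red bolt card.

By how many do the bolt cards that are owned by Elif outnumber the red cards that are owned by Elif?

1

bolt cards owned by Elif: 6.
red cards owned by Elif: 5.
6 − 5 = 1.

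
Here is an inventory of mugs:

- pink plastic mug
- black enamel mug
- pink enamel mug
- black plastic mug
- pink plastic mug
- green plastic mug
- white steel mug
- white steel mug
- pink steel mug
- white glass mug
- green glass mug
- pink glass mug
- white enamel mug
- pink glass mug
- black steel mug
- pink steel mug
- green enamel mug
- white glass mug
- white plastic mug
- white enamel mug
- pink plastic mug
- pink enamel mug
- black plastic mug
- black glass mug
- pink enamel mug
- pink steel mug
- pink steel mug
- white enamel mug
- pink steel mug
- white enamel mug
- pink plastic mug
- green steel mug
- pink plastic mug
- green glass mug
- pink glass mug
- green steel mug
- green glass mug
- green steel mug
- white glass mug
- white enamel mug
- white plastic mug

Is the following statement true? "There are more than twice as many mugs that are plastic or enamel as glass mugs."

mugs that are plastic or enamel: 20.
glass mugs: 10.
The claim requires 20 > 2 × 10 = 20, which does not hold.

False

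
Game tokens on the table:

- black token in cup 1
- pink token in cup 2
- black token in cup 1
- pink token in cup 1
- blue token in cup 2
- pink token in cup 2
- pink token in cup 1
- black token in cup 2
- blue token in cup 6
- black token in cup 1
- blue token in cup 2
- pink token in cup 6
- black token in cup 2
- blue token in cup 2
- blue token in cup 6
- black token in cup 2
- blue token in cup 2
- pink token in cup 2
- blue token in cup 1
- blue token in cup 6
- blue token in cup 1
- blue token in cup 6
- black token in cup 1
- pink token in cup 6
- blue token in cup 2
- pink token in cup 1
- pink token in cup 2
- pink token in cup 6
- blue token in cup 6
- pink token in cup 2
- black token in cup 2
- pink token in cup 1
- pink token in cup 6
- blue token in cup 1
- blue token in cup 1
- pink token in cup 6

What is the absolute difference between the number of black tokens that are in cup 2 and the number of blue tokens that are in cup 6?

1

black tokens in cup 2: 4. blue tokens in cup 6: 5.
|4 − 5| = 5 − 4 = 1.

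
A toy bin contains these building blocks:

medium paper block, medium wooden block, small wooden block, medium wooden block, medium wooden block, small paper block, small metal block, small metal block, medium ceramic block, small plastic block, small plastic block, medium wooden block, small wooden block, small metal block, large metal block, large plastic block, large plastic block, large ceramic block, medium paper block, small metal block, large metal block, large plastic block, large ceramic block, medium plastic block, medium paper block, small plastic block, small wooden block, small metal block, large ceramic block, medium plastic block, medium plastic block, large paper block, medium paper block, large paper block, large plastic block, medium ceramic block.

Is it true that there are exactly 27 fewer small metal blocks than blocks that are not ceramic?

False

|small metal blocks| = 5.
|blocks that are not ceramic| = 31.
The claim requires 31 − 5 (= 26) to equal 27, which does not hold.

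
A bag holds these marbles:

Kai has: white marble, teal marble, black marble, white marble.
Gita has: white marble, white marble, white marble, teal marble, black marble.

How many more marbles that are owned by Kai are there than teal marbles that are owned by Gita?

marbles owned by Kai: 4.
teal marbles owned by Gita: 1.
4 − 1 = 3.

3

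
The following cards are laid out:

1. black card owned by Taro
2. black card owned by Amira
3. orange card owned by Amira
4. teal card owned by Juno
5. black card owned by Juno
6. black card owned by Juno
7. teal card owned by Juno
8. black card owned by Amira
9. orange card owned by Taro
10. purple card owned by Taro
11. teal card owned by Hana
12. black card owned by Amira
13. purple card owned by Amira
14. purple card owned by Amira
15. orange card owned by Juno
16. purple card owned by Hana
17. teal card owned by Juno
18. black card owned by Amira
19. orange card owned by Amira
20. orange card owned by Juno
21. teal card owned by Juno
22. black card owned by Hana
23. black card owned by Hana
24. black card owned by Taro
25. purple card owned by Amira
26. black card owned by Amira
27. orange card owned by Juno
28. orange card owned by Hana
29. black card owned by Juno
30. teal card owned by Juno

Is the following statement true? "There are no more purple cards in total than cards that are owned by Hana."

True

purple cards: 5.
cards owned by Hana: 5.
The claim requires 5 ≤ 5, which holds.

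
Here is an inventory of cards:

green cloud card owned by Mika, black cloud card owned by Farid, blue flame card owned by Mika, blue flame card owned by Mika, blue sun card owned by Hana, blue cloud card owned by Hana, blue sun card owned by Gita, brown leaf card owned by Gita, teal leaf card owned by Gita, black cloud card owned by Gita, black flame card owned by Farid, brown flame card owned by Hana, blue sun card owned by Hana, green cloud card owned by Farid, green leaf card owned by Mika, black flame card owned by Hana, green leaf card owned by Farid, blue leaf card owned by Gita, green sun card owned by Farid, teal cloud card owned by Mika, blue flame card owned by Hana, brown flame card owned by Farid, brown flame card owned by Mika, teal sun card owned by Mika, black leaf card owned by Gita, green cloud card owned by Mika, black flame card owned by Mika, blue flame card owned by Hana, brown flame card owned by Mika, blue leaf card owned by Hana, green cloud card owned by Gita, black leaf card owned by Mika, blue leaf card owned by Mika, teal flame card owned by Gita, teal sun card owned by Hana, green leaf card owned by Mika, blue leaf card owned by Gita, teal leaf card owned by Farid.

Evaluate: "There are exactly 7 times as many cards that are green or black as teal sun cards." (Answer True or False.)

False

|cards that are green or black| = 15.
|teal sun cards| = 2.
The claim requires 15 = 7 × 2 = 14, which does not hold.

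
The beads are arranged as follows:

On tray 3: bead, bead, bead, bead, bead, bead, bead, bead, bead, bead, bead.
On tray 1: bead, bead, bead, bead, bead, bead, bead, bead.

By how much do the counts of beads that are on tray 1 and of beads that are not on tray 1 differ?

beads on tray 1: 8. beads that are not on tray 1: 11.
|8 − 11| = 11 − 8 = 3.

3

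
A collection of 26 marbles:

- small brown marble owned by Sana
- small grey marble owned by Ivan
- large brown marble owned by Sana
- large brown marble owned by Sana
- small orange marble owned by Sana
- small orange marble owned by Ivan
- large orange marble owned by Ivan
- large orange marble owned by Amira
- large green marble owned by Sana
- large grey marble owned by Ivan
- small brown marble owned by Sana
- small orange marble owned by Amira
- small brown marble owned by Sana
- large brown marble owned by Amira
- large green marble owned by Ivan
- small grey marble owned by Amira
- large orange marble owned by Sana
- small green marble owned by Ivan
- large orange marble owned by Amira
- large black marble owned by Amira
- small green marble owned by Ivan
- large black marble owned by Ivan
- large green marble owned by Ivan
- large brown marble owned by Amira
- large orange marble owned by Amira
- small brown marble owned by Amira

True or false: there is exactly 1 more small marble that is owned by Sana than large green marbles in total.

True

|small marbles owned by Sana| = 4.
|large green marbles| = 3.
The claim requires 4 − 3 (= 1) to equal 1, which holds.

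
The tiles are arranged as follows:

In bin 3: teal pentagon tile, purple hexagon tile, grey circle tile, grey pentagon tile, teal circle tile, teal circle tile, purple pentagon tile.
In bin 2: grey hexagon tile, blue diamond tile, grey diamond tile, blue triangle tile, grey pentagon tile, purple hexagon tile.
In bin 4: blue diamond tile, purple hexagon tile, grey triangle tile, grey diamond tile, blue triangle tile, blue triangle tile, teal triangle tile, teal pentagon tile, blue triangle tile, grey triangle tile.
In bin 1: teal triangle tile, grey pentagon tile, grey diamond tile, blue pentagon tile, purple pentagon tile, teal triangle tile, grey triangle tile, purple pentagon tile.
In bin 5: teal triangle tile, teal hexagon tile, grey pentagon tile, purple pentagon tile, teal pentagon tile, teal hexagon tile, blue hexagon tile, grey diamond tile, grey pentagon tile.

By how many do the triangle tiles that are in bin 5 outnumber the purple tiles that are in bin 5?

triangle tiles in bin 5: 1.
purple tiles in bin 5: 1.
1 − 1 = 0.

0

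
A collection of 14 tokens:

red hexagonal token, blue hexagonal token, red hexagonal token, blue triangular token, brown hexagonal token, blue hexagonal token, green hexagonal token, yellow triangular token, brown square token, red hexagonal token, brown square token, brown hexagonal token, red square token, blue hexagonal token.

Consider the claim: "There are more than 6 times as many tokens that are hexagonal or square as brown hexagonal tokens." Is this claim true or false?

False

There are 12 tokens that are hexagonal or square.
There are 2 brown hexagonal tokens.
The claim requires 12 > 6 × 2 = 12, which does not hold.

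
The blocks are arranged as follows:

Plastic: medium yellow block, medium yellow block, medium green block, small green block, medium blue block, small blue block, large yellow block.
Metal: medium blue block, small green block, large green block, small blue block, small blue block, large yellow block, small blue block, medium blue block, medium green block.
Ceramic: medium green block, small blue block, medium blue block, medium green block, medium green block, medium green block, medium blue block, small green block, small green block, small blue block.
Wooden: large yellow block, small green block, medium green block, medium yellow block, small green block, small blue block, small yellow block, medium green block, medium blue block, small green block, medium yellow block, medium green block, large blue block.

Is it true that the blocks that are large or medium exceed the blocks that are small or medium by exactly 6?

|blocks that are large or medium| = 24.
|blocks that are small or medium| = 34.
The claim requires 24 − 34 (= -10) to equal 6, which does not hold.

False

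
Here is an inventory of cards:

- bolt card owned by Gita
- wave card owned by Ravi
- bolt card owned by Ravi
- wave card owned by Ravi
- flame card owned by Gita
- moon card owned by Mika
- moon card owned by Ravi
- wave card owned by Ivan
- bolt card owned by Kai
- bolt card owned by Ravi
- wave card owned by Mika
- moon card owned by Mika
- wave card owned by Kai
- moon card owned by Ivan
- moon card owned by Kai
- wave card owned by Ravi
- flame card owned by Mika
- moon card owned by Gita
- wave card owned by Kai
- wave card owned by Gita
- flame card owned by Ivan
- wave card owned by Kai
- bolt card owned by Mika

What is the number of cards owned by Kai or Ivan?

8

Ivan: 3; Kai: 5; together 3 + 5 = 8.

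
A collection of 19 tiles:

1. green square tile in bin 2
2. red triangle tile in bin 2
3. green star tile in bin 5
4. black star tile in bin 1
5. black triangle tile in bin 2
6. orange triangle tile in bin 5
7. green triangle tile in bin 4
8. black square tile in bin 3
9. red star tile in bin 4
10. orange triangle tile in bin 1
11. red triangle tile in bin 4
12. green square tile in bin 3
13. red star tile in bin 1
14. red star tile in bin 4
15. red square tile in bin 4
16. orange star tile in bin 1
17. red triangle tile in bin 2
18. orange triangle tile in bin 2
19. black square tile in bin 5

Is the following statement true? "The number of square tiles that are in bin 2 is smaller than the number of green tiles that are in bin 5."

False

There is 1 square tile in bin 2.
There is 1 green tile in bin 5.
The claim requires 1 < 1, which does not hold.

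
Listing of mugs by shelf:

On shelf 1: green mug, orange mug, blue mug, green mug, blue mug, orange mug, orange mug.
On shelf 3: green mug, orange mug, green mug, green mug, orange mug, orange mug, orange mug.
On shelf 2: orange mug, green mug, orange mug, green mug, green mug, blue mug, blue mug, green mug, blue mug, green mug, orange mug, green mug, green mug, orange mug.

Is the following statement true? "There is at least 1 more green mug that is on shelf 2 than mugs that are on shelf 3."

green mugs on shelf 2: 7.
mugs on shelf 3: 7.
The claim requires 7 − 7 = 0 ≥ 1, which does not hold.

False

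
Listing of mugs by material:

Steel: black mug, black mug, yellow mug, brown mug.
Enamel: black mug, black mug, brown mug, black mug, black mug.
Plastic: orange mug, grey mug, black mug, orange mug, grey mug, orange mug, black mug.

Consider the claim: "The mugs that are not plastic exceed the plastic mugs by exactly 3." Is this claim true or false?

False

There are 9 mugs that are not plastic.
There are 7 plastic mugs.
The claim requires 9 − 7 (= 2) to equal 3, which does not hold.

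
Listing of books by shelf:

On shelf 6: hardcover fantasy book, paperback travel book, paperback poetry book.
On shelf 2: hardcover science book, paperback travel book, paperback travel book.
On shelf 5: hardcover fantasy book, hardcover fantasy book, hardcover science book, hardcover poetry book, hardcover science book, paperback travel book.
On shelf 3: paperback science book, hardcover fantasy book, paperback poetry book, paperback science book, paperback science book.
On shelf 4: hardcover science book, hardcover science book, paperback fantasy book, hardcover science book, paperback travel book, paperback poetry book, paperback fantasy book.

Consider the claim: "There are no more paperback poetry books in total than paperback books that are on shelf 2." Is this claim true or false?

There are 3 paperback poetry books.
There are 2 paperback books on shelf 2.
The claim requires 3 ≤ 2, which does not hold.

False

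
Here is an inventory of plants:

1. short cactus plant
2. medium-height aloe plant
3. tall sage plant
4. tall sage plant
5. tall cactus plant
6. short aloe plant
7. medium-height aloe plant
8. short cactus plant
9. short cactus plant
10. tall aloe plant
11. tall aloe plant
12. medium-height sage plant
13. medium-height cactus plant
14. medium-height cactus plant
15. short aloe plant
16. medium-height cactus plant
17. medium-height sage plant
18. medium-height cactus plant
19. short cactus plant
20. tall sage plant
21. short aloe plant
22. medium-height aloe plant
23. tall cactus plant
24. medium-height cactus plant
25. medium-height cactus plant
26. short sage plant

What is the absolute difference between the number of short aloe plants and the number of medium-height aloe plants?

short aloe plants: 3. medium-height aloe plants: 3.
|3 − 3| = 3 − 3 = 0.

0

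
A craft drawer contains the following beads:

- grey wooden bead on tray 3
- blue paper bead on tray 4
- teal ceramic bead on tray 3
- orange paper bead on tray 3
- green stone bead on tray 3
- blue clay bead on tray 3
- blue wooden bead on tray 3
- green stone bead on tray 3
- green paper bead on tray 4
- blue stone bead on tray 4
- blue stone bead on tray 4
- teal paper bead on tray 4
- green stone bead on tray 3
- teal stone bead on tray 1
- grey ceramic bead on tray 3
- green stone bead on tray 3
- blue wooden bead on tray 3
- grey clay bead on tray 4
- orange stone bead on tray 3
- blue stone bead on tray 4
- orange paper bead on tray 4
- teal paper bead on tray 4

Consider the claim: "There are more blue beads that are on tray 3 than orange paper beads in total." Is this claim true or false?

True

There are 3 blue beads on tray 3.
There are 2 orange paper beads.
The claim requires 3 > 2, which holds.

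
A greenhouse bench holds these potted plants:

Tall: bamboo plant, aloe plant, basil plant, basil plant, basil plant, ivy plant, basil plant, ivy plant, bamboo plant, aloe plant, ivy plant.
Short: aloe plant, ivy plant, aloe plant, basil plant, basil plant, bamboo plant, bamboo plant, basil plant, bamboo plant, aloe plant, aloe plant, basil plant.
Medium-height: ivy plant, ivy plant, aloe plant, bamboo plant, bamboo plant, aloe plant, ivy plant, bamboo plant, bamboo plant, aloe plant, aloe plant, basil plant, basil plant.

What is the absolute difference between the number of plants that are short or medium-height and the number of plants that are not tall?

0

plants that are short or medium-height: 25. plants that are not tall: 25.
|25 − 25| = 25 − 25 = 0.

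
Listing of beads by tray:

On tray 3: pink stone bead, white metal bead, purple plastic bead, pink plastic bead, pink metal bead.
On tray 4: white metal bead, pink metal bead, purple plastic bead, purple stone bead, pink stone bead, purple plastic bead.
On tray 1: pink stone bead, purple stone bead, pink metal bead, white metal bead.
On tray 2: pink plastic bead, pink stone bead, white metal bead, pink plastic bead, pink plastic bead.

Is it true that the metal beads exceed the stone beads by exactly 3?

False

|metal beads| = 7.
|stone beads| = 6.
The claim requires 7 − 6 (= 1) to equal 3, which does not hold.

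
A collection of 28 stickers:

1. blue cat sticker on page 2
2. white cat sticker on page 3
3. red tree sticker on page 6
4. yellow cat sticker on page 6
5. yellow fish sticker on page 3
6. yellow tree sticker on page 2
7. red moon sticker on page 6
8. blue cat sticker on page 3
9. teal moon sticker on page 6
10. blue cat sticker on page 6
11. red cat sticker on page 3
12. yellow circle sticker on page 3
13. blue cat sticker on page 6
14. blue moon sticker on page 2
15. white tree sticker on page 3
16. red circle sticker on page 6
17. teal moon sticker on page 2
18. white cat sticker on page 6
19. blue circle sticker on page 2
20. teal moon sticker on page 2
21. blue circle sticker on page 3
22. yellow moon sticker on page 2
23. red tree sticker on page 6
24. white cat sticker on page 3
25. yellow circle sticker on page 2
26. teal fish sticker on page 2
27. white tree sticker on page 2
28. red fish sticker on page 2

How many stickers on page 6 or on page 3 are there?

17

on page 3: 8; on page 6: 9; together 8 + 9 = 17.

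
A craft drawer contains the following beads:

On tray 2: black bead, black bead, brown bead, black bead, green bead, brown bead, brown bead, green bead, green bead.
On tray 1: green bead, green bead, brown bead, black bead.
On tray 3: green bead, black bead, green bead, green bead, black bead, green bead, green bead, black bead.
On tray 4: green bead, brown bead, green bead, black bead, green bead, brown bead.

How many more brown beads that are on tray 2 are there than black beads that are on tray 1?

2

brown beads on tray 2: 3.
black beads on tray 1: 1.
3 − 1 = 2.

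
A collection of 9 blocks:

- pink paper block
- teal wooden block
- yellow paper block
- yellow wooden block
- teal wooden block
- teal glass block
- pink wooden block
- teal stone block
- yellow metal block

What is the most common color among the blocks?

Counts by color: teal 4, yellow 3, pink 2.
The maximum is 4, held uniquely by teal.

teal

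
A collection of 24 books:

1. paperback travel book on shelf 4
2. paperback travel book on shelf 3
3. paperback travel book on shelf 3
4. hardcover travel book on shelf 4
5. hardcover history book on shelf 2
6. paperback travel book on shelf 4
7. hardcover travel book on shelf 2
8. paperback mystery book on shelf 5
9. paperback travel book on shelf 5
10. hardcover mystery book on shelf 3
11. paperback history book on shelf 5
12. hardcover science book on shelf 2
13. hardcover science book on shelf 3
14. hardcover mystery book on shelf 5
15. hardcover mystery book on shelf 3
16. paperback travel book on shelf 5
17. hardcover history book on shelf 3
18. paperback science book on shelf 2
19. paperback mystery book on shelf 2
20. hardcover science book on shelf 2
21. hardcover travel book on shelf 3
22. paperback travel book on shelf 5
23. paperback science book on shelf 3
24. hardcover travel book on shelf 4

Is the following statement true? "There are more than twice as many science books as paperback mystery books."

|science books| = 5.
|paperback mystery books| = 2.
The claim requires 5 > 2 × 2 = 4, which holds.

True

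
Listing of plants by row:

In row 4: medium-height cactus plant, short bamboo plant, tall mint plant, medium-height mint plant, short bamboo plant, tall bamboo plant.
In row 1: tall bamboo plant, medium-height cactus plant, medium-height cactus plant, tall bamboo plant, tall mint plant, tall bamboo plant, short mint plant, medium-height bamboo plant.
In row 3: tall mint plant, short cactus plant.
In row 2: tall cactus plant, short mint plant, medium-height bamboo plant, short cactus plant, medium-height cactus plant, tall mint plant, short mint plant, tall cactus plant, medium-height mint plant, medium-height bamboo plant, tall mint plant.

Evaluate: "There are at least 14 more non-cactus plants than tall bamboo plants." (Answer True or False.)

True

There are 19 non-cactus plants.
There are 4 tall bamboo plants.
The claim requires 19 − 4 = 15 ≥ 14, which holds.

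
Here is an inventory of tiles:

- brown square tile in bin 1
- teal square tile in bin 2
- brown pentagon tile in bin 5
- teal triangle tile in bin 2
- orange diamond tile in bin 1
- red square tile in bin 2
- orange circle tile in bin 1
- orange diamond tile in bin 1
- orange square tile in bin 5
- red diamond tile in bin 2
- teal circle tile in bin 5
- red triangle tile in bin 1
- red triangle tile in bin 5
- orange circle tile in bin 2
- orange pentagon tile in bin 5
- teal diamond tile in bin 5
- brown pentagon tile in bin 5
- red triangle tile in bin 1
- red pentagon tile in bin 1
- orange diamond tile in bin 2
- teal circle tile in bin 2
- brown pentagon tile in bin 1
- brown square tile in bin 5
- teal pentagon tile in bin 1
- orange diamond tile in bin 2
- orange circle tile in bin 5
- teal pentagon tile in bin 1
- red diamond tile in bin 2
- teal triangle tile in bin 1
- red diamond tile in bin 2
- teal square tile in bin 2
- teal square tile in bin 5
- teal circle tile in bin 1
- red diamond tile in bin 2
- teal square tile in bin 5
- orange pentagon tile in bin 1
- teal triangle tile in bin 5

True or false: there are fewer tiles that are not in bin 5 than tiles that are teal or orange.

False

|tiles that are not in bin 5| = 25.
|tiles that are teal or orange| = 23.
The claim requires 25 < 23, which does not hold.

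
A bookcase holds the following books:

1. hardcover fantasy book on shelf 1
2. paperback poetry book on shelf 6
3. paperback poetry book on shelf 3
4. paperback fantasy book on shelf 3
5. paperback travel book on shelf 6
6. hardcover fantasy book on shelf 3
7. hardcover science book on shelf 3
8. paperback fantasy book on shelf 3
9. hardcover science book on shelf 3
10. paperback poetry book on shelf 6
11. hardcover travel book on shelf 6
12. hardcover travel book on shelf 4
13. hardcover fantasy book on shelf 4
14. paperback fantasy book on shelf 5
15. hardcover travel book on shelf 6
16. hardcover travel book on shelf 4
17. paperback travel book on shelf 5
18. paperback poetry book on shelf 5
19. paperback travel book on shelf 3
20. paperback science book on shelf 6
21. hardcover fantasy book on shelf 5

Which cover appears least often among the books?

Counts by cover: paperback 11, hardcover 10.
The minimum is 10, held uniquely by hardcover.

hardcover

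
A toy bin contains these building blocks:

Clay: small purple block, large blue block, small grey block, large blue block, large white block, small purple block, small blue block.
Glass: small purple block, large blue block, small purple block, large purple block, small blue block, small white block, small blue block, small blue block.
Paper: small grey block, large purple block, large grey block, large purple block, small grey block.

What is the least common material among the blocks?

paper

Counts by material: glass 8, clay 7, paper 5.
The minimum is 5, held uniquely by paper.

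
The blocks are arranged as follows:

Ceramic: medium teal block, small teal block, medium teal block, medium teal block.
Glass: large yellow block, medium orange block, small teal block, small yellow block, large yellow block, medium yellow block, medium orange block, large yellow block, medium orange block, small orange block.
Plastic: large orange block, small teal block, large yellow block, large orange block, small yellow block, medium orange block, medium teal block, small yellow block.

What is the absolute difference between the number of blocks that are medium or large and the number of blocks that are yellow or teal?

blocks that are medium or large: 15. blocks that are yellow or teal: 15.
|15 − 15| = 15 − 15 = 0.

0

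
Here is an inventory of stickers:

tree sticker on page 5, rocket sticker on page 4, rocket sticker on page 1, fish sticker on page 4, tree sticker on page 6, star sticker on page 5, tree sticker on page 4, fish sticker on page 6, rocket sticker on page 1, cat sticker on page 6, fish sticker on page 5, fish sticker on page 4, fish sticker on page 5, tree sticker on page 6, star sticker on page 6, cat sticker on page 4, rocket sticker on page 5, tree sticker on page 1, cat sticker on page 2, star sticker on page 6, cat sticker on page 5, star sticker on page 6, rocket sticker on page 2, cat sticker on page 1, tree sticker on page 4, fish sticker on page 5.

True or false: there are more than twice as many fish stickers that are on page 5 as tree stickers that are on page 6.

fish stickers on page 5: 3.
tree stickers on page 6: 2.
The claim requires 3 > 2 × 2 = 4, which does not hold.

False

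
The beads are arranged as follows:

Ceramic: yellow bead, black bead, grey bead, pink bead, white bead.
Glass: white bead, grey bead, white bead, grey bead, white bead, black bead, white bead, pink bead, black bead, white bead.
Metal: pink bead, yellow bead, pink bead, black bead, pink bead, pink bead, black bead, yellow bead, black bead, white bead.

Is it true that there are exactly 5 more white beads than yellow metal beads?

True

white beads: 7.
yellow metal beads: 2.
The claim requires 7 − 2 (= 5) to equal 5, which holds.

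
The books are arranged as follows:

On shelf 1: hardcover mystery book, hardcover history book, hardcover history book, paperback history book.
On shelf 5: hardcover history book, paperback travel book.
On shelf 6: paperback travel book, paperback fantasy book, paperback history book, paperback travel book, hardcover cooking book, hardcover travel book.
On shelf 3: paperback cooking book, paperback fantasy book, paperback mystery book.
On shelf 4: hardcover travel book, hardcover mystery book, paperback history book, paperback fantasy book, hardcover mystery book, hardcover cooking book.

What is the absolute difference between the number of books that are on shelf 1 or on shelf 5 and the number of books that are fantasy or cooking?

0

books on shelf 1 or on shelf 5: 6. books that are fantasy or cooking: 6.
|6 − 6| = 6 − 6 = 0.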